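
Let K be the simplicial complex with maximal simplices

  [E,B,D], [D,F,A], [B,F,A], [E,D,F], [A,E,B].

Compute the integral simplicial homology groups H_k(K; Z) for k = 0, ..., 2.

Order the vertices as A < B < D < E < F. Listing each simplex with vertices in this order, K has dimension 2 with simplices:

  0-simplices (5): A, B, D, E, F
  1-simplices (10): AB, AD, AE, AF, BD, BE, BF, DE, DF, EF
  2-simplices (5): ABE, ABF, ADF, BDE, DEF

giving chain groups C_0 ≅ Z^5, C_1 ≅ Z^10, C_2 ≅ Z^5.

∂_1: C_1 → C_0 is given by ∂[p,q] = [q] − [p].
As a 5×10 matrix over Z this has rank 4, with invariant factors (1,1,1,1).

∂_2: C_2 → C_1 sends each 2-simplex [p,q,r] to [q,r] − [p,r] + [p,q]. For instance
  ∂ABF = BF − AF + AB,
  ∂ADF = DF − AF + AD.
The resulting 10×5 matrix has rank 5, and its Smith normal form has invariant factors (1,1,1,1,1).

Computing H_k = (kernel of ∂_k) / (image of ∂_{k+1}):

  H_0: rank C_0 − rank ∂_1 = 5 − 4 = 1, and the invariant factors of ∂_1 are all 1, so H_0 ≅ Z.
  H_1: rank ker ∂_1 − rank ∂_2 = (10 − 4) − 5 = 1, and the invariant factors of ∂_2 are all 1, so H_1 ≅ Z.
  H_2: rank ker ∂_2 − rank ∂_3 = (5 − 5) − 0 = 0, and there is no ∂_3, so H_2 ≅ 0.

(K is a triangulation of the Möbius band.)

H_0 ≅ Z,  H_1 ≅ Z,  H_2 = 0.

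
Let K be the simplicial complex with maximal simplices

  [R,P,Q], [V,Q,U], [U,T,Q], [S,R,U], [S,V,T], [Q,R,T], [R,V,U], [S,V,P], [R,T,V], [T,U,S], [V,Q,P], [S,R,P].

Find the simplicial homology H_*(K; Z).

Take the total order P < Q < R < S < T < U < V on the vertex set. Then K (dimension 2) consists of the simplices:

  0-simplices (7): P, Q, R, S, T, U, V
  1-simplices (18): PQ, PR, PS, PV, QR, QT, QU, QV, RS, RT, RU, RV, ST, SU, SV, TU, TV, UV
  2-simplices (12): PQR, PQV, PRS, PSV, QRT, QTU, QUV, RSU, RTV, RUV, STU, STV

giving chain groups C_0 ≅ Z^7, C_1 ≅ Z^18, C_2 ≅ Z^12.

Boundary ∂_1: C_1 → C_0 maps an edge to its endpoints' difference, ∂[p,q] = q − p.
As a 7×18 matrix over Z this has rank 6, with invariant factors (1,1,1,1,1,1).

∂_2: C_2 → C_1 maps a triangle to the signed sum of its edges. For instance
  ∂PQV = QV − PV + PQ,
  ∂STV = TV − SV + ST.
This gives a 18×12 integer matrix of rank 12; reducing to Smith normal form yields diagonal entries (1,1,1,1,1,1,1,1,1,1,1,2).

Reading off H_k = ker ∂_k / im ∂_{k+1}:

  H_0: rank C_0 − rank ∂_1 = 7 − 6 = 1, and the invariant factors of ∂_1 are all 1, so H_0 ≅ Z.
  H_1: rank ker ∂_1 − rank ∂_2 = (18 − 6) − 12 = 0, and ∂_2 has invariant factor 2 > 1, so H_1 ≅ Z/2.
  H_2: rank ker ∂_2 − rank ∂_3 = (12 − 12) − 0 = 0, and there is no ∂_3, so H_2 ≅ 0.

(K is a triangulation of the real projective plane RP^2.)

H_0 = Z,  H_1 = Z/2,  H_2 = 0.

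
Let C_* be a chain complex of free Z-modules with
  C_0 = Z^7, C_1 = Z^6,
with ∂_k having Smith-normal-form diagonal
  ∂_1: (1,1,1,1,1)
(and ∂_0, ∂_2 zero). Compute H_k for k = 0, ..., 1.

H_0 = Z^2,  H_1 = Z.

H_0: b_0 = 7 − 0 − 5 = 2; torsion from ∂_1 factors > 1: none. So H_0 = Z^2.
H_1: b_1 = 6 − 5 − 0 = 1; torsion from ∂_2 factors > 1: none. So H_1 = Z.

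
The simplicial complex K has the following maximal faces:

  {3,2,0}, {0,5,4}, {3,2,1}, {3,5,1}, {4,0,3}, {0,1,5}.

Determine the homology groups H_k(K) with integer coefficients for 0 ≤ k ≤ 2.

K has 6 vertices, 12 edges, 6 triangles.
rank ∂_0 = 0, rank ∂_1 = 5 ⇒ b_0 = 6 − 0 − 5 = 1; all invariant factors of ∂_1 are 1 so no torsion. So H_0 = Z.
rank ∂_1 = 5, rank ∂_2 = 6 ⇒ b_1 = 12 − 5 − 6 = 1; all invariant factors of ∂_2 are 1 so no torsion. So H_1 = Z.
rank ∂_2 = 6, rank ∂_3 = 0 ⇒ b_2 = 6 − 6 − 0 = 0. So H_2 = 0.

H_0 = Z,  H_1 = Z,  H_2 = 0.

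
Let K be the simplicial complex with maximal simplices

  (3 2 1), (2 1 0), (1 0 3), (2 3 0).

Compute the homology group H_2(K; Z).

Order the vertices as 0 < 1 < 2 < 3. Listing each simplex with vertices in this order, K has dimension 2 with simplices:

  0-simplices (4): [0], [1], [2], [3]
  1-simplices (6): [0,1], [0,2], [0,3], [1,2], [1,3], [2,3]
  2-simplices (4): [0,1,2], [0,1,3], [0,2,3], [1,2,3]

Hence C_0 ≅ Z^4, C_1 ≅ Z^6, C_2 ≅ Z^4.

Boundary ∂_1: C_1 → C_0 sends each edge [p,q] (with p < q) to q − p. For instance
  ∂[0,1] = [1] − [0].
This gives a 4×6 integer matrix of rank 3; reducing to Smith normal form yields diagonal entries (1,1,1).

Boundary ∂_2: C_2 → C_1 sends each 2-simplex [p,q,r] to [q,r] − [p,r] + [p,q]. For instance
  ∂[1,2,3] = [2,3] − [1,3] + [1,2],
  ∂[0,1,3] = [1,3] − [0,3] + [0,1].
The resulting 6×4 matrix has rank 3, and its Smith normal form has invariant factors (1,1,1).

Computing H_k = (kernel of ∂_k) / (image of ∂_{k+1}):

  H_2: rank ker ∂_2 − rank ∂_3 = (4 − 3) − 0 = 1, and there is no ∂_3, so H_2 ≅ Z.

H_2 = Z.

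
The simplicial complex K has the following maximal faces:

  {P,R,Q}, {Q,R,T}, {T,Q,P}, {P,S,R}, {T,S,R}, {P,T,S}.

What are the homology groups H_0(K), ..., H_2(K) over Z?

H_0 ≅ Z,  H_1 = 0,  H_2 ≅ Z.

Order the vertices as P < Q < R < S < T. Listing each simplex with vertices in this order, K has dimension 2 with simplices:

  0-simplices (5): P, Q, R, S, T
  1-simplices (9): PQ, PR, PS, PT, QR, QT, RS, RT, ST
  2-simplices (6): PQR, PQT, PRS, PST, QRT, RST

Hence C_0 ≅ Z^5, C_1 ≅ Z^9, C_2 ≅ Z^6.

∂_1: C_1 → C_0 sends each edge [p,q] (with p < q) to q − p. For instance
  ∂PS = S − P.
The 5×9 boundary matrix has rank 4 and Smith normal form diag(1,1,1,1).

∂_2: C_2 → C_1 sends each 2-simplex [p,q,r] to [q,r] − [p,r] + [p,q]. For instance
  ∂PQT = QT − PT + PQ,
  ∂QRT = RT − QT + QR.
The resulting 9×6 matrix has rank 5, and its Smith normal form has invariant factors (1,1,1,1,1).

From H_k ≅ ker(∂_k) / im(∂_{k+1}) we obtain:

  H_0: rank C_0 − rank ∂_1 = 5 − 4 = 1, and the invariant factors of ∂_1 are all 1, so H_0 ≅ Z.
  H_1: rank ker ∂_1 − rank ∂_2 = (9 − 4) − 5 = 0, and the invariant factors of ∂_2 are all 1, so H_1 ≅ 0.
  H_2: rank ker ∂_2 − rank ∂_3 = (6 − 5) − 0 = 1, and there is no ∂_3, so H_2 ≅ Z.

As a check, the Euler characteristic is 5 − 9 + 6 = 2, which agrees with 1 − 0 + 1 = 2.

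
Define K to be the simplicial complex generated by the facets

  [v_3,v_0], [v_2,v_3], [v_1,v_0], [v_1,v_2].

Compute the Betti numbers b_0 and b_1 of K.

We work with the vertex ordering v_0 < v_1 < v_2 < v_3. The simplices of K, each written with vertices in increasing order, are:

  0-simplices (4): [v_0], [v_1], [v_2], [v_3]
  1-simplices (4): [v_0,v_1], [v_0,v_3], [v_1,v_2], [v_2,v_3]

so the chain groups are C_0 ≅ Z^4, C_1 ≅ Z^4.

∂_1: C_1 → C_0 maps an edge to its endpoints' difference, ∂[p,q] = q − p.
The 4×4 boundary matrix has rank 3 and Smith normal form diag(1,1,1).

Now H_k = ker ∂_k / im ∂_{k+1}, so:

  H_0: rank C_0 − rank ∂_1 = 4 − 3 = 1, and the invariant factors of ∂_1 are all 1, so H_0 = Z.
  H_1: rank ker ∂_1 − rank ∂_2 = (4 − 3) − 0 = 1, and there is no ∂_2, so H_1 = Z.

(K is a triangulation of the circle S^1.)

Hence the Betti numbers are b_0 = 1, b_1 = 1.

b_0 = 1, b_1 = 1.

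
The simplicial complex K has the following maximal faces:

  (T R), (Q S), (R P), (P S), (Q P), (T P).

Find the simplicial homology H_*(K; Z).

H_0 ≅ Z,  H_1 ≅ Z^2.

Order the vertices as P < Q < R < S < T. Listing each simplex with vertices in this order, K has dimension 1 with simplices:

  0-simplices (5): P, Q, R, S, T
  1-simplices (6): PQ, PR, PS, PT, QS, RT

giving chain groups C_0 ≅ Z^5, C_1 ≅ Z^6.

The boundary map ∂_1: C_1 → C_0 maps an edge to its endpoints' difference, ∂[p,q] = q − p. For instance
  ∂QS = S − Q.
As a 5×6 matrix over Z this has rank 4, with invariant factors (1,1,1,1).

Now H_k = ker ∂_k / im ∂_{k+1}, so:

  H_0: rank C_0 − rank ∂_1 = 5 − 4 = 1, and the invariant factors of ∂_1 are all 1, so H_0 ≅ Z.
  H_1: rank ker ∂_1 − rank ∂_2 = (6 − 4) − 0 = 2, and there is no ∂_2, so H_1 ≅ Z^2.

As a check, the Euler characteristic is 5 − 6 = -1, which agrees with 1 − 2 = -1.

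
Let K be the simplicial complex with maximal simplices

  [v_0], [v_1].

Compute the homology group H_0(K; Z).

Take the total order v_0 < v_1 on the vertex set. Then K (dimension 0) consists of the simplices:

  0-simplices (2): [v_0], [v_1]

so the chain groups are C_0 ≅ Z^2.

Computing H_k = (kernel of ∂_k) / (image of ∂_{k+1}):

  H_0: rank C_0 − rank ∂_1 = 2 − 0 = 2, and there is no ∂_1, so H_0 ≅ Z^2.

H_0 = Z^2.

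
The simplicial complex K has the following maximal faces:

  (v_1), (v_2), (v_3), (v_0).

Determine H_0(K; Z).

H_0 = Z^4.

Take the total order v_0 < v_1 < v_2 < v_3 on the vertex set. Then K (dimension 0) consists of the simplices:

  0-simplices (4): [v_0], [v_1], [v_2], [v_3]

giving chain groups C_0 ≅ Z^4.

From H_k ≅ ker(∂_k) / im(∂_{k+1}) we obtain:

  H_0: rank C_0 − rank ∂_1 = 4 − 0 = 4, and there is no ∂_1, so H_0 = Z^4.

(K is a triangulation of a set of 4 points.)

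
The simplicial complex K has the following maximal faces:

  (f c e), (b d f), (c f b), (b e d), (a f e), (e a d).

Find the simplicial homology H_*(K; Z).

H_0 ≅ Z,  H_1 ≅ Z,  H_2 = 0.

Fix the vertex order a < b < c < d < e < f and write every simplex with vertices in increasing order. Then dim K = 2 and the simplices of K are:

  0-simplices (6): a, b, c, d, e, f
  1-simplices (12): ad, ae, af, bc, bd, be, bf, ce, cf, de, df, ef
  2-simplices (6): ade, aef, bcf, bde, bdf, cef

Hence C_0 ≅ Z^6, C_1 ≅ Z^12, C_2 ≅ Z^6.

The boundary map ∂_1: C_1 → C_0 sends each edge [p,q] (with p < q) to q − p. For instance
  ∂df = f − d.
As a 6×12 matrix over Z this has rank 5, with invariant factors (1,1,1,1,1).

Boundary ∂_2: C_2 → C_1 maps a triangle to the signed sum of its edges. For instance
  ∂bde = de − be + bd,
  ∂ade = de − ae + ad.
As a 12×6 matrix over Z this has rank 6, with invariant factors (1,1,1,1,1,1).

Now H_k = ker ∂_k / im ∂_{k+1}, so:

  H_0: rank C_0 − rank ∂_1 = 6 − 5 = 1, and the invariant factors of ∂_1 are all 1, so H_0 = Z.
  H_1: rank ker ∂_1 − rank ∂_2 = (12 − 5) − 6 = 1, and the invariant factors of ∂_2 are all 1, so H_1 = Z.
  H_2: rank ker ∂_2 − rank ∂_3 = (6 − 6) − 0 = 0, and there is no ∂_3, so H_2 = 0.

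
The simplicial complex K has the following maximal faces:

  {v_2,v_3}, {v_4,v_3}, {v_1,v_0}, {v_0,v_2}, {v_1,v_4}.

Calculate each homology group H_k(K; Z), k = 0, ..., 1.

H_0 = Z,  H_1 = Z.

K has 5 vertices, 5 edges.
rank ∂_0 = 0, rank ∂_1 = 4 ⇒ b_0 = 5 − 0 − 4 = 1; all invariant factors of ∂_1 are 1 so no torsion. So H_0 ≅ Z.
rank ∂_1 = 4, rank ∂_2 = 0 ⇒ b_1 = 5 − 4 − 0 = 1. So H_1 ≅ Z.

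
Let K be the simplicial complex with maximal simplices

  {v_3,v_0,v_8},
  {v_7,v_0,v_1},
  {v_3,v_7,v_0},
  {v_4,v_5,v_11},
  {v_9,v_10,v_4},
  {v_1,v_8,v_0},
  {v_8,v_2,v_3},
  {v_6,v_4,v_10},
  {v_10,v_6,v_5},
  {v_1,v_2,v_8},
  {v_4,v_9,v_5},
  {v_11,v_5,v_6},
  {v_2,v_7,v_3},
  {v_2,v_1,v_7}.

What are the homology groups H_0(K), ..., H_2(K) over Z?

We work with the vertex ordering v_0 < v_1 < v_2 < v_3 < v_4 < v_5 < v_6 < v_7 < v_8 < v_9 < v_10 < v_11. The simplices of K, each written with vertices in increasing order, are:

  0-simplices (12): [v_0], [v_1], [v_2], [v_3], [v_4], [v_5], [v_6], [v_7], [v_8], [v_9], [v_10], [v_11]
  1-simplices (24): (24 of them)
  2-simplices (14): (14 of them)

so the chain groups are C_0 ≅ Z^12, C_1 ≅ Z^24, C_2 ≅ Z^14.

Boundary ∂_1: C_1 → C_0 is given by ∂[p,q] = [q] − [p].
As a 12×24 matrix over Z this has rank 10, with invariant factors (1,1,1,1,1,1,1,1,1,1).

Boundary ∂_2: C_2 → C_1 acts by ∂[p,q,r] = [q,r] − [p,r] + [p,q]. For instance
  ∂[v_0,v_3,v_8] = [v_3,v_8] − [v_0,v_8] + [v_0,v_3],
  ∂[v_4,v_5,v_11] = [v_5,v_11] − [v_4,v_11] + [v_4,v_5].
The resulting 24×14 matrix has rank 13, and its Smith normal form has invariant factors (1,1,1,1,1,1,1,1,1,1,1,1,1).

Reading off H_k = ker ∂_k / im ∂_{k+1}:

  H_0: rank C_0 − rank ∂_1 = 12 − 10 = 2, and the invariant factors of ∂_1 are all 1, so H_0 ≅ Z^2.
  H_1: rank ker ∂_1 − rank ∂_2 = (24 − 10) − 13 = 1, and the invariant factors of ∂_2 are all 1, so H_1 ≅ Z.
  H_2: rank ker ∂_2 − rank ∂_3 = (14 − 13) − 0 = 1, and there is no ∂_3, so H_2 ≅ Z.

H_0 = Z^2,  H_1 = Z,  H_2 = Z.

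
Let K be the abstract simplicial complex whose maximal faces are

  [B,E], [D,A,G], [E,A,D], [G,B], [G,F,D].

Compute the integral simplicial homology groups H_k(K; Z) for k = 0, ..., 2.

H_0 = Z,  H_1 = Z,  H_2 = 0.

Fix the vertex order A < B < D < E < F < G and write every simplex with vertices in increasing order. Then dim K = 2 and the simplices of K are:

  0-simplices (6): A, B, D, E, F, G
  1-simplices (9): AD, AE, AG, BE, BG, DE, DF, DG, FG
  2-simplices (3): ADE, ADG, DFG

so the chain groups are C_0 ≅ Z^6, C_1 ≅ Z^9, C_2 ≅ Z^3.

The boundary map ∂_1: C_1 → C_0 is given by ∂[p,q] = [q] − [p]. For instance
  ∂AE = E − A.
The resulting 6×9 matrix has rank 5, and its Smith normal form has invariant factors (1,1,1,1,1).

The boundary map ∂_2: C_2 → C_1 maps a triangle to the signed sum of its edges. For instance
  ∂ADE = DE − AE + AD,
  ∂DFG = FG − DG + DF.
The 9×3 boundary matrix has rank 3 and Smith normal form diag(1,1,1).

From H_k ≅ ker(∂_k) / im(∂_{k+1}) we obtain:

  H_0: rank C_0 − rank ∂_1 = 6 − 5 = 1, and the invariant factors of ∂_1 are all 1, so H_0 = Z.
  H_1: rank ker ∂_1 − rank ∂_2 = (9 − 5) − 3 = 1, and the invariant factors of ∂_2 are all 1, so H_1 = Z.
  H_2: rank ker ∂_2 − rank ∂_3 = (3 − 3) − 0 = 0, and there is no ∂_3, so H_2 = 0.

As a check, the Euler characteristic is 6 − 9 + 3 = 0, which agrees with 1 − 1 + 0 = 0.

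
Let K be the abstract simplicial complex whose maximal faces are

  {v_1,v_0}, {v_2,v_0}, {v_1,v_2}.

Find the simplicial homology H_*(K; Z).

We work with the vertex ordering v_0 < v_1 < v_2. The simplices of K, each written with vertices in increasing order, are:

  0-simplices (3): [v_0], [v_1], [v_2]
  1-simplices (3): [v_0,v_1], [v_0,v_2], [v_1,v_2]

giving chain groups C_0 ≅ Z^3, C_1 ≅ Z^3.

∂_1: C_1 → C_0 sends each edge [p,q] (with p < q) to q − p.
The 3×3 boundary matrix has rank 2 and Smith normal form diag(1,1).

Computing H_k = (kernel of ∂_k) / (image of ∂_{k+1}):

  H_0: rank C_0 − rank ∂_1 = 3 − 2 = 1, and the invariant factors of ∂_1 are all 1, so H_0 = Z.
  H_1: rank ker ∂_1 − rank ∂_2 = (3 − 2) − 0 = 1, and there is no ∂_2, so H_1 = Z.

H_0 = Z,  H_1 = Z.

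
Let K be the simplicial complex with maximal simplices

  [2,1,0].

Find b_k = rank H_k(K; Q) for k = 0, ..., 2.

b_0 = 1, b_1 = 0, b_2 = 0.

Fix the vertex order 0 < 1 < 2 and write every simplex with vertices in increasing order. Then dim K = 2 and the simplices of K are:

  0-simplices (3): [0], [1], [2]
  1-simplices (3): [0,1], [0,2], [1,2]
  2-simplices (1): [0,1,2]

Hence C_0 ≅ Z^3, C_1 ≅ Z^3, C_2 ≅ Z^1.

Boundary ∂_1: C_1 → C_0 is given by ∂[p,q] = [q] − [p].
As a 3×3 matrix over Z this has rank 2, with invariant factors (1,1).

∂_2: C_2 → C_1 acts by ∂[p,q,r] = [q,r] − [p,r] + [p,q]. For instance
  ∂[0,1,2] = [1,2] − [0,2] + [0,1].
The 3×1 boundary matrix has rank 1 and Smith normal form diag(1).

Computing H_k = (kernel of ∂_k) / (image of ∂_{k+1}):

  H_0: rank C_0 − rank ∂_1 = 3 − 2 = 1, and the invariant factors of ∂_1 are all 1, so H_0 = Z.
  H_1: rank ker ∂_1 − rank ∂_2 = (3 − 2) − 1 = 0, and the invariant factors of ∂_2 are all 1, so H_1 = 0.
  H_2: rank ker ∂_2 − rank ∂_3 = (1 − 1) − 0 = 0, and there is no ∂_3, so H_2 = 0.

As a check, the Euler characteristic is 3 − 3 + 1 = 1, which agrees with 1 − 0 + 0 = 1.

Hence the Betti numbers are b_0 = 1, b_1 = 0, b_2 = 0.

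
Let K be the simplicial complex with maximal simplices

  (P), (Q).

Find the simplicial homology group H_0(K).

Fix the vertex order P < Q and write every simplex with vertices in increasing order. Then dim K = 0 and the simplices of K are:

  0-simplices (2): P, Q

Hence C_0 ≅ Z^2.

Now H_k = ker ∂_k / im ∂_{k+1}, so:

  H_0: rank C_0 − rank ∂_1 = 2 − 0 = 2, and there is no ∂_1, so H_0 ≅ Z^2.

(K is a triangulation of a set of 2 points.)

H_0 ≅ Z^2.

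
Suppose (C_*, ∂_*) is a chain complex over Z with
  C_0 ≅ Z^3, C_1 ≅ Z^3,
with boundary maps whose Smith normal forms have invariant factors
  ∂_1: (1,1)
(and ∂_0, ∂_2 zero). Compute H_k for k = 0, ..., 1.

H_0 = Z,  H_1 = Z.

H_0: b_0 = 3 − 0 − 2 = 1; torsion from ∂_1 factors > 1: none. So H_0 = Z.
H_1: b_1 = 3 − 2 − 0 = 1; torsion from ∂_2 factors > 1: none. So H_1 = Z.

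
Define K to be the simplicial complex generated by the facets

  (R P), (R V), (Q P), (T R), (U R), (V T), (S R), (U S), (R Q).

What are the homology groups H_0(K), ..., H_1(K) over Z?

Order the vertices as P < Q < R < S < T < U < V. Listing each simplex with vertices in this order, K has dimension 1 with simplices:

  0-simplices (7): P, Q, R, S, T, U, V
  1-simplices (9): PQ, PR, QR, RS, RT, RU, RV, SU, TV

giving chain groups C_0 ≅ Z^7, C_1 ≅ Z^9.

Boundary ∂_1: C_1 → C_0 maps an edge to its endpoints' difference, ∂[p,q] = q − p. For instance
  ∂RS = S − R.
As a 7×9 matrix over Z this has rank 6, with invariant factors (1,1,1,1,1,1).

Computing H_k = (kernel of ∂_k) / (image of ∂_{k+1}):

  H_0: rank C_0 − rank ∂_1 = 7 − 6 = 1, and the invariant factors of ∂_1 are all 1, so H_0 = Z.
  H_1: rank ker ∂_1 − rank ∂_2 = (9 − 6) − 0 = 3, and there is no ∂_2, so H_1 = Z^3.

As a check, the Euler characteristic is 7 − 9 = -2, which agrees with 1 − 3 = -2.

H_0 = Z,  H_1 = Z^3.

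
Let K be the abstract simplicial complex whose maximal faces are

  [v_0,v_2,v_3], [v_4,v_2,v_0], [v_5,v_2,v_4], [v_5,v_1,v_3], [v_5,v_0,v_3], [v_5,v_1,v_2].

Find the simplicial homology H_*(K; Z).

H_0 ≅ Z,  H_1 ≅ Z,  H_2 = 0.

K has 6 vertices, 12 edges, 6 triangles.
rank ∂_0 = 0, rank ∂_1 = 5 ⇒ b_0 = 6 − 0 − 5 = 1; all invariant factors of ∂_1 are 1 so no torsion. So H_0 ≅ Z.
rank ∂_1 = 5, rank ∂_2 = 6 ⇒ b_1 = 12 − 5 − 6 = 1; all invariant factors of ∂_2 are 1 so no torsion. So H_1 ≅ Z.
rank ∂_2 = 6, rank ∂_3 = 0 ⇒ b_2 = 6 − 6 − 0 = 0. So H_2 ≅ 0.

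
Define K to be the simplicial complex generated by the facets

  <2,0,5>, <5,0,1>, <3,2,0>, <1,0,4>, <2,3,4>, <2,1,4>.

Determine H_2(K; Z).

H_2 = 0.

We work with the vertex ordering 0 < 1 < 2 < 3 < 4 < 5. The simplices of K, each written with vertices in increasing order, are:

  0-simplices (6): [0], [1], [2], [3], [4], [5]
  1-simplices (12): [0,1], [0,2], [0,3], [0,4], [0,5], [1,2], [1,4], [1,5], [2,3], [2,4], [2,5], [3,4]
  2-simplices (6): [0,1,4], [0,1,5], [0,2,3], [0,2,5], [1,2,4], [2,3,4]

so the chain groups are C_0 ≅ Z^6, C_1 ≅ Z^12, C_2 ≅ Z^6.

∂_1: C_1 → C_0 sends each edge [p,q] (with p < q) to q − p. For instance
  ∂[2,4] = [4] − [2].
The resulting 6×12 matrix has rank 5, and its Smith normal form has invariant factors (1,1,1,1,1).

∂_2: C_2 → C_1 maps a triangle to the signed sum of its edges. For instance
  ∂[1,2,4] = [2,4] − [1,4] + [1,2],
  ∂[2,3,4] = [3,4] − [2,4] + [2,3].
As a 12×6 matrix over Z this has rank 6, with invariant factors (1,1,1,1,1,1).

Reading off H_k = ker ∂_k / im ∂_{k+1}:

  H_2: rank ker ∂_2 − rank ∂_3 = (6 − 6) − 0 = 0, and there is no ∂_3, so H_2 = 0.

(K is a triangulation of the cylinder S^1 x I.)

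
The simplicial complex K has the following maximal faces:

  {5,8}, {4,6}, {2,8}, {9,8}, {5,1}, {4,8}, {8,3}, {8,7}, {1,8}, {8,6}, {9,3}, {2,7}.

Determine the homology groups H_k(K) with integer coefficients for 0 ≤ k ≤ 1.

H_0 ≅ Z,  H_1 ≅ Z^4.

We work with the vertex ordering 1 < 2 < 3 < 4 < 5 < 6 < 7 < 8 < 9. The simplices of K, each written with vertices in increasing order, are:

  0-simplices (9): [1], [2], [3], [4], [5], [6], [7], [8], [9]
  1-simplices (12): [1,5], [1,8], [2,7], [2,8], [3,8], [3,9], [4,6], [4,8], [5,8], [6,8], [7,8], [8,9]

giving chain groups C_0 ≅ Z^9, C_1 ≅ Z^12.

Boundary ∂_1: C_1 → C_0 is given by ∂[p,q] = [q] − [p]. For instance
  ∂[6,8] = [8] − [6].
The 9×12 boundary matrix has rank 8 and Smith normal form diag(1,1,1,1,1,1,1,1).

From H_k ≅ ker(∂_k) / im(∂_{k+1}) we obtain:

  H_0: rank C_0 − rank ∂_1 = 9 − 8 = 1, and the invariant factors of ∂_1 are all 1, so H_0 = Z.
  H_1: rank ker ∂_1 − rank ∂_2 = (12 − 8) − 0 = 4, and there is no ∂_2, so H_1 = Z^4.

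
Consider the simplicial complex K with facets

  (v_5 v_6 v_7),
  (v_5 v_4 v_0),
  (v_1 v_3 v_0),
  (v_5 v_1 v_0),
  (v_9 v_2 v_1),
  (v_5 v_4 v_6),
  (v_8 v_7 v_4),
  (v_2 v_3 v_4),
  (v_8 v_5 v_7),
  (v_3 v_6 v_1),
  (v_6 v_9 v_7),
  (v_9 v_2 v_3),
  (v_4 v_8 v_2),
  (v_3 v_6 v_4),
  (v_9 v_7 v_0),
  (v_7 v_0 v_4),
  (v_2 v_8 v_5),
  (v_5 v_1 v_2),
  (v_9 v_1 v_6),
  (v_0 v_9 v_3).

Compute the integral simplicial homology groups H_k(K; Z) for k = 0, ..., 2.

H_0 ≅ Z,  H_1 ≅ Z ⊕ Z_2,  H_2 = 0.

Order the vertices as v_0 < v_1 < v_2 < v_3 < v_4 < v_5 < v_6 < v_7 < v_8 < v_9. Listing each simplex with vertices in this order, K has dimension 2 with simplices:

  0-simplices (10): [v_0], [v_1], [v_2], [v_3], [v_4], [v_5], [v_6], [v_7], [v_8], [v_9]
  1-simplices (30): (30 of them)
  2-simplices (20): (20 of them)

so the chain groups are C_0 ≅ Z^10, C_1 ≅ Z^30, C_2 ≅ Z^20.

The boundary map ∂_1: C_1 → C_0 is given by ∂[p,q] = [q] − [p]. For instance
  ∂[v_4,v_5] = [v_5] − [v_4].
The resulting 10×30 matrix has rank 9, and its Smith normal form has invariant factors (1,1,1,1,1,1,1,1,1).

∂_2: C_2 → C_1 maps a triangle to the signed sum of its edges. For instance
  ∂[v_5,v_7,v_8] = [v_7,v_8] − [v_5,v_8] + [v_5,v_7],
  ∂[v_1,v_6,v_9] = [v_6,v_9] − [v_1,v_9] + [v_1,v_6].
The resulting 30×20 matrix has rank 20, and its Smith normal form has invariant factors (1,1,1,1,1,1,1,1,1,1,1,1,1,1,1,1,1,1,1,2).

Now H_k = ker ∂_k / im ∂_{k+1}, so:

  H_0: rank C_0 − rank ∂_1 = 10 − 9 = 1, and the invariant factors of ∂_1 are all 1, so H_0 ≅ Z.
  H_1: rank ker ∂_1 − rank ∂_2 = (30 − 9) − 20 = 1, and ∂_2 has invariant factor 2 > 1, so H_1 ≅ Z ⊕ Z_2.
  H_2: rank ker ∂_2 − rank ∂_3 = (20 − 20) − 0 = 0, and there is no ∂_3, so H_2 ≅ 0.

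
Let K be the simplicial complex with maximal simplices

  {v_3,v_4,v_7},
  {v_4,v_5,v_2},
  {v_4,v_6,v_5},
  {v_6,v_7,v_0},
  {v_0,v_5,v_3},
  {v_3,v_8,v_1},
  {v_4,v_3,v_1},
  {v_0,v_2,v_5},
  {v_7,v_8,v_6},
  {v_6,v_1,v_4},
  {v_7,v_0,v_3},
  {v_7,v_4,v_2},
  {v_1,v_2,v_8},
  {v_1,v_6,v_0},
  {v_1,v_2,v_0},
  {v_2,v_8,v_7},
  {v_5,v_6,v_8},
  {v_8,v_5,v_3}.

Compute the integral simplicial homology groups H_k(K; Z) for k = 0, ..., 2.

Order the vertices as v_0 < v_1 < v_2 < v_3 < v_4 < v_5 < v_6 < v_7 < v_8. Listing each simplex with vertices in this order, K has dimension 2 with simplices:

  0-simplices (9): [v_0], [v_1], [v_2], [v_3], [v_4], [v_5], [v_6], [v_7], [v_8]
  1-simplices (27): (27 of them)
  2-simplices (18): (18 of them)

so the chain groups are C_0 ≅ Z^9, C_1 ≅ Z^27, C_2 ≅ Z^18.

Boundary ∂_1: C_1 → C_0 sends each edge [p,q] (with p < q) to q − p. For instance
  ∂[v_0,v_3] = [v_3] − [v_0].
This gives a 9×27 integer matrix of rank 8; reducing to Smith normal form yields diagonal entries (1,1,1,1,1,1,1,1).

The boundary map ∂_2: C_2 → C_1 maps a triangle to the signed sum of its edges. For instance
  ∂[v_3,v_5,v_8] = [v_5,v_8] − [v_3,v_8] + [v_3,v_5],
  ∂[v_2,v_4,v_5] = [v_4,v_5] − [v_2,v_5] + [v_2,v_4].
The 27×18 boundary matrix has rank 17 and Smith normal form diag(1,1,1,1,1,1,1,1,1,1,1,1,1,1,1,1,1).

Now H_k = ker ∂_k / im ∂_{k+1}, so:

  H_0: rank C_0 − rank ∂_1 = 9 − 8 = 1, and the invariant factors of ∂_1 are all 1, so H_0 ≅ Z.
  H_1: rank ker ∂_1 − rank ∂_2 = (27 − 8) − 17 = 2, and the invariant factors of ∂_2 are all 1, so H_1 ≅ Z^2.
  H_2: rank ker ∂_2 − rank ∂_3 = (18 − 17) − 0 = 1, and there is no ∂_3, so H_2 ≅ Z.

(K is a triangulation of the torus T^2.)

H_0 = Z,  H_1 = Z^2,  H_2 = Z.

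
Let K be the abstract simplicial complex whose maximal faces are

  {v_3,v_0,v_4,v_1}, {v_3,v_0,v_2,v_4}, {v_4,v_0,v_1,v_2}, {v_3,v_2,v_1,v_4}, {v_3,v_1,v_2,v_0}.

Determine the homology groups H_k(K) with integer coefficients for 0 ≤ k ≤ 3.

H_0 = Z,  H_1 = 0,  H_2 = 0,  H_3 = Z.

We work with the vertex ordering v_0 < v_1 < v_2 < v_3 < v_4. The simplices of K, each written with vertices in increasing order, are:

  0-simplices (5): [v_0], [v_1], [v_2], [v_3], [v_4]
  1-simplices (10): [v_0,v_1], [v_0,v_2], [v_0,v_3], [v_0,v_4], [v_1,v_2], [v_1,v_3], [v_1,v_4], [v_2,v_3], [v_2,v_4], [v_3,v_4]
  2-simplices (10): [v_0,v_1,v_2], [v_0,v_1,v_3], [v_0,v_1,v_4], [v_0,v_2,v_3], [v_0,v_2,v_4], [v_0,v_3,v_4], [v_1,v_2,v_3], [v_1,v_2,v_4], [v_1,v_3,v_4], [v_2,v_3,v_4]
  3-simplices (5): [v_0,v_1,v_2,v_3], [v_0,v_1,v_2,v_4], [v_0,v_1,v_3,v_4], [v_0,v_2,v_3,v_4], [v_1,v_2,v_3,v_4]

so the chain groups are C_0 ≅ Z^5, C_1 ≅ Z^10, C_2 ≅ Z^10, C_3 ≅ Z^5.

The boundary map ∂_1: C_1 → C_0 maps an edge to its endpoints' difference, ∂[p,q] = q − p.
The resulting 5×10 matrix has rank 4, and its Smith normal form has invariant factors (1,1,1,1).

∂_2: C_2 → C_1 maps a triangle to the signed sum of its edges. For instance
  ∂[v_0,v_1,v_2] = [v_1,v_2] − [v_0,v_2] + [v_0,v_1],
  ∂[v_0,v_3,v_4] = [v_3,v_4] − [v_0,v_4] + [v_0,v_3].
The resulting 10×10 matrix has rank 6, and its Smith normal form has invariant factors (1,1,1,1,1,1).

∂_3: C_3 → C_2 sends each 3-simplex σ to the alternating sum Σ_i (−1)^i (σ with its i-th vertex removed). For instance
  ∂[v_0,v_2,v_3,v_4] = [v_2,v_3,v_4] − [v_0,v_3,v_4] + [v_0,v_2,v_4] − [v_0,v_2,v_3],
  ∂[v_0,v_1,v_2,v_3] = [v_1,v_2,v_3] − [v_0,v_2,v_3] + [v_0,v_1,v_3] − [v_0,v_1,v_2].
The resulting 10×5 matrix has rank 4, and its Smith normal form has invariant factors (1,1,1,1).

Now H_k = ker ∂_k / im ∂_{k+1}, so:

  H_0: rank C_0 − rank ∂_1 = 5 − 4 = 1, and the invariant factors of ∂_1 are all 1, so H_0 ≅ Z.
  H_1: rank ker ∂_1 − rank ∂_2 = (10 − 4) − 6 = 0, and the invariant factors of ∂_2 are all 1, so H_1 ≅ 0.
  H_2: rank ker ∂_2 − rank ∂_3 = (10 − 6) − 4 = 0, and the invariant factors of ∂_3 are all 1, so H_2 ≅ 0.
  H_3: rank ker ∂_3 − rank ∂_4 = (5 − 4) − 0 = 1, and there is no ∂_4, so H_3 ≅ Z.

As a check, the Euler characteristic is 5 − 10 + 10 − 5 = 0, which agrees with 1 − 0 + 0 − 1 = 0.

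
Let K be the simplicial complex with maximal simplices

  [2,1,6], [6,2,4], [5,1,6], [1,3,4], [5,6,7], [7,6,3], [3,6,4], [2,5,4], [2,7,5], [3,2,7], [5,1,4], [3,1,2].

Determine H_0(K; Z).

H_0 ≅ Z.

Fix the vertex order 1 < 2 < 3 < 4 < 5 < 6 < 7 and write every simplex with vertices in increasing order. Then dim K = 2 and the simplices of K are:

  0-simplices (7): [1], [2], [3], [4], [5], [6], [7]
  1-simplices (18): [1,2], [1,3], [1,4], [1,5], [1,6], [2,3], [2,4], [2,5], [2,6], [2,7], [3,4], [3,6], [3,7], [4,5], [4,6], [5,6], [5,7], [6,7]
  2-simplices (12): [1,2,3], [1,2,6], [1,3,4], [1,4,5], [1,5,6], [2,3,7], [2,4,5], [2,4,6], [2,5,7], [3,4,6], [3,6,7], [5,6,7]

Hence C_0 ≅ Z^7, C_1 ≅ Z^18, C_2 ≅ Z^12.

Boundary ∂_1: C_1 → C_0 maps an edge to its endpoints' difference, ∂[p,q] = q − p. For instance
  ∂[3,7] = [7] − [3].
As a 7×18 matrix over Z this has rank 6, with invariant factors (1,1,1,1,1,1).

The boundary map ∂_2: C_2 → C_1 maps a triangle to the signed sum of its edges. For instance
  ∂[1,3,4] = [3,4] − [1,4] + [1,3],
  ∂[2,3,7] = [3,7] − [2,7] + [2,3].
The 18×12 boundary matrix has rank 12 and Smith normal form diag(1,1,1,1,1,1,1,1,1,1,1,2).

Reading off H_k = ker ∂_k / im ∂_{k+1}:

  H_0: rank C_0 − rank ∂_1 = 7 − 6 = 1, and the invariant factors of ∂_1 are all 1, so H_0 = Z.

(K is a triangulation of the real projective plane RP^2.)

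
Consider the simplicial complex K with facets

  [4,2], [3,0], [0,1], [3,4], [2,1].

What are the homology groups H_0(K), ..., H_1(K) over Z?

H_0 ≅ Z,  H_1 ≅ Z.

Fix the vertex order 0 < 1 < 2 < 3 < 4 and write every simplex with vertices in increasing order. Then dim K = 1 and the simplices of K are:

  0-simplices (5): [0], [1], [2], [3], [4]
  1-simplices (5): [0,1], [0,3], [1,2], [2,4], [3,4]

Hence C_0 ≅ Z^5, C_1 ≅ Z^5.

∂_1: C_1 → C_0 sends each edge [p,q] (with p < q) to q − p.
As a 5×5 matrix over Z this has rank 4, with invariant factors (1,1,1,1).

Reading off H_k = ker ∂_k / im ∂_{k+1}:

  H_0: rank C_0 − rank ∂_1 = 5 − 4 = 1, and the invariant factors of ∂_1 are all 1, so H_0 ≅ Z.
  H_1: rank ker ∂_1 − rank ∂_2 = (5 − 4) − 0 = 1, and there is no ∂_2, so H_1 ≅ Z.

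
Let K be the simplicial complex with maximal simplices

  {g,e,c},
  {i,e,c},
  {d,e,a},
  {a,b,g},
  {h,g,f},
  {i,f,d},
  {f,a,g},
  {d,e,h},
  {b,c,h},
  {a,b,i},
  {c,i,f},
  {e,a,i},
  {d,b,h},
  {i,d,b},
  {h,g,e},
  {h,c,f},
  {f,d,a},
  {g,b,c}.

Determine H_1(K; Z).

H_1 ≅ Z ⊕ Z/2Z.

Fix the vertex order a < b < c < d < e < f < g < h < i and write every simplex with vertices in increasing order. Then dim K = 2 and the simplices of K are:

  0-simplices (9): a, b, c, d, e, f, g, h, i
  1-simplices (27): ab, ad, ae, af, ag, ai, bc, bd, bg, bh, bi, ce, cf, cg, ch, ci, de, df, dh, di, eg, eh, ei, fg, fh, fi, gh
  2-simplices (18): abg, abi, ade, adf, aei, afg, bcg, bch, bdh, bdi, ceg, cei, cfh, cfi, deh, dfi, egh, fgh

Hence C_0 ≅ Z^9, C_1 ≅ Z^27, C_2 ≅ Z^18.

Boundary ∂_1: C_1 → C_0 is given by ∂[p,q] = [q] − [p].
The 9×27 boundary matrix has rank 8 and Smith normal form diag(1,1,1,1,1,1,1,1).

The boundary map ∂_2: C_2 → C_1 acts by ∂[p,q,r] = [q,r] − [p,r] + [p,q]. For instance
  ∂adf = df − af + ad,
  ∂dfi = fi − di + df.
The resulting 27×18 matrix has rank 18, and its Smith normal form has invariant factors (1,1,1,1,1,1,1,1,1,1,1,1,1,1,1,1,1,2).

Computing H_k = (kernel of ∂_k) / (image of ∂_{k+1}):

  H_1: rank ker ∂_1 − rank ∂_2 = (27 − 8) − 18 = 1, and ∂_2 has invariant factor 2 > 1, so H_1 ≅ Z ⊕ Z/2Z.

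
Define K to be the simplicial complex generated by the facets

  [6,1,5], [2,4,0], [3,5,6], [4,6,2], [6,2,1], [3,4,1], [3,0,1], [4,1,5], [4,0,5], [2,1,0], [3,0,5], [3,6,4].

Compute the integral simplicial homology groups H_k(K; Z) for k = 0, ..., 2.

We work with the vertex ordering 0 < 1 < 2 < 3 < 4 < 5 < 6. The simplices of K, each written with vertices in increasing order, are:

  0-simplices (7): [0], [1], [2], [3], [4], [5], [6]
  1-simplices (18): [0,1], [0,2], [0,3], [0,4], [0,5], [1,2], [1,3], [1,4], [1,5], [1,6], [2,4], [2,6], [3,4], [3,5], [3,6], [4,5], [4,6], [5,6]
  2-simplices (12): [0,1,2], [0,1,3], [0,2,4], [0,3,5], [0,4,5], [1,2,6], [1,3,4], [1,4,5], [1,5,6], [2,4,6], [3,4,6], [3,5,6]

giving chain groups C_0 ≅ Z^7, C_1 ≅ Z^18, C_2 ≅ Z^12.

The boundary map ∂_1: C_1 → C_0 sends each edge [p,q] (with p < q) to q − p. For instance
  ∂[2,4] = [4] − [2].
This gives a 7×18 integer matrix of rank 6; reducing to Smith normal form yields diagonal entries (1,1,1,1,1,1).

∂_2: C_2 → C_1 sends each 2-simplex [p,q,r] to [q,r] − [p,r] + [p,q]. For instance
  ∂[3,4,6] = [4,6] − [3,6] + [3,4],
  ∂[1,3,4] = [3,4] − [1,4] + [1,3].
As a 18×12 matrix over Z this has rank 12, with invariant factors (1,1,1,1,1,1,1,1,1,1,1,2).

Now H_k = ker ∂_k / im ∂_{k+1}, so:

  H_0: rank C_0 − rank ∂_1 = 7 − 6 = 1, and the invariant factors of ∂_1 are all 1, so H_0 = Z.
  H_1: rank ker ∂_1 − rank ∂_2 = (18 − 6) − 12 = 0, and ∂_2 has invariant factor 2 > 1, so H_1 = Z/2Z.
  H_2: rank ker ∂_2 − rank ∂_3 = (12 − 12) − 0 = 0, and there is no ∂_3, so H_2 = 0.

(K is a triangulation of the real projective plane RP^2.)

H_0 = Z,  H_1 = Z/2Z,  H_2 = 0.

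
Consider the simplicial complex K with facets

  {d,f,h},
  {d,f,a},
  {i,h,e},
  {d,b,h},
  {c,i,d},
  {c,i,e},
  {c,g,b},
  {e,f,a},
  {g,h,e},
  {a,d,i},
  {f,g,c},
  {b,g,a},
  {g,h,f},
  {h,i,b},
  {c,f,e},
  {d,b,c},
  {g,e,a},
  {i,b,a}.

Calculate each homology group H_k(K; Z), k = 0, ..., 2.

H_0 ≅ Z,  H_1 ≅ Z ⊕ Z/2,  H_2 = 0.

Order the vertices as a < b < c < d < e < f < g < h < i. Listing each simplex with vertices in this order, K has dimension 2 with simplices:

  0-simplices (9): a, b, c, d, e, f, g, h, i
  1-simplices (27): ab, ad, ae, af, ag, ai, bc, bd, bg, bh, bi, cd, ce, cf, cg, ci, df, dh, di, ef, eg, eh, ei, fg, fh, gh, hi
  2-simplices (18): abg, abi, adf, adi, aef, aeg, bcd, bcg, bdh, bhi, cdi, cef, cei, cfg, dfh, egh, ehi, fgh

so the chain groups are C_0 ≅ Z^9, C_1 ≅ Z^27, C_2 ≅ Z^18.

The boundary map ∂_1: C_1 → C_0 maps an edge to its endpoints' difference, ∂[p,q] = q − p.
As a 9×27 matrix over Z this has rank 8, with invariant factors (1,1,1,1,1,1,1,1).

∂_2: C_2 → C_1 sends each 2-simplex [p,q,r] to [q,r] − [p,r] + [p,q]. For instance
  ∂cef = ef − cf + ce,
  ∂abi = bi − ai + ab.
This gives a 27×18 integer matrix of rank 18; reducing to Smith normal form yields diagonal entries (1,1,1,1,1,1,1,1,1,1,1,1,1,1,1,1,1,2).

Computing H_k = (kernel of ∂_k) / (image of ∂_{k+1}):

  H_0: rank C_0 − rank ∂_1 = 9 − 8 = 1, and the invariant factors of ∂_1 are all 1, so H_0 = Z.
  H_1: rank ker ∂_1 − rank ∂_2 = (27 − 8) − 18 = 1, and ∂_2 has invariant factor 2 > 1, so H_1 = Z ⊕ Z/2.
  H_2: rank ker ∂_2 − rank ∂_3 = (18 − 18) − 0 = 0, and there is no ∂_3, so H_2 = 0.

(K is a triangulation of the Klein bottle.)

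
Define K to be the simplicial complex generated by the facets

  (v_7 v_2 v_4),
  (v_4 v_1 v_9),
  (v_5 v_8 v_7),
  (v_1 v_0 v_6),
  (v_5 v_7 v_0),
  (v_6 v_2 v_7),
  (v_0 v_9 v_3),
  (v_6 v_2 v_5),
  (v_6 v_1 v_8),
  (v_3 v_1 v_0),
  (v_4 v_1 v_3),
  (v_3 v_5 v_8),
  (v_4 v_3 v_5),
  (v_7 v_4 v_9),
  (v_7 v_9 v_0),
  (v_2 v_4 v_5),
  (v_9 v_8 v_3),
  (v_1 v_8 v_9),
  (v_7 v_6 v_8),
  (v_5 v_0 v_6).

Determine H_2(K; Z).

Fix the vertex order v_0 < v_1 < v_2 < v_3 < v_4 < v_5 < v_6 < v_7 < v_8 < v_9 and write every simplex with vertices in increasing order. Then dim K = 2 and the simplices of K are:

  0-simplices (10): [v_0], [v_1], [v_2], [v_3], [v_4], [v_5], [v_6], [v_7], [v_8], [v_9]
  1-simplices (30): (30 of them)
  2-simplices (20): (20 of them)

Hence C_0 ≅ Z^10, C_1 ≅ Z^30, C_2 ≅ Z^20.

Boundary ∂_1: C_1 → C_0 sends each edge [p,q] (with p < q) to q − p. For instance
  ∂[v_4,v_5] = [v_5] − [v_4].
As a 10×30 matrix over Z this has rank 9, with invariant factors (1,1,1,1,1,1,1,1,1).

Boundary ∂_2: C_2 → C_1 maps a triangle to the signed sum of its edges. For instance
  ∂[v_1,v_8,v_9] = [v_8,v_9] − [v_1,v_9] + [v_1,v_8],
  ∂[v_3,v_8,v_9] = [v_8,v_9] − [v_3,v_9] + [v_3,v_8].
As a 30×20 matrix over Z this has rank 20, with invariant factors (1,1,1,1,1,1,1,1,1,1,1,1,1,1,1,1,1,1,1,2).

Reading off H_k = ker ∂_k / im ∂_{k+1}:

  H_2: rank ker ∂_2 − rank ∂_3 = (20 − 20) − 0 = 0, and there is no ∂_3, so H_2 = 0.

H_2 ≅ 0.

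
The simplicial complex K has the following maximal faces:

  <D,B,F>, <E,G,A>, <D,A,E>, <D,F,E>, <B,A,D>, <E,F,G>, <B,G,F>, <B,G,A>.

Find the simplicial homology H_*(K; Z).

Order the vertices as A < B < D < E < F < G. Listing each simplex with vertices in this order, K has dimension 2 with simplices:

  0-simplices (6): A, B, D, E, F, G
  1-simplices (12): AB, AD, AE, AG, BD, BF, BG, DE, DF, EF, EG, FG
  2-simplices (8): ABD, ABG, ADE, AEG, BDF, BFG, DEF, EFG

Hence C_0 ≅ Z^6, C_1 ≅ Z^12, C_2 ≅ Z^8.

∂_1: C_1 → C_0 maps an edge to its endpoints' difference, ∂[p,q] = q − p. For instance
  ∂BF = F − B.
The resulting 6×12 matrix has rank 5, and its Smith normal form has invariant factors (1,1,1,1,1).

The boundary map ∂_2: C_2 → C_1 acts by ∂[p,q,r] = [q,r] − [p,r] + [p,q]. For instance
  ∂ABG = BG − AG + AB,
  ∂BFG = FG − BG + BF.
As a 12×8 matrix over Z this has rank 7, with invariant factors (1,1,1,1,1,1,1).

Reading off H_k = ker ∂_k / im ∂_{k+1}:

  H_0: rank C_0 − rank ∂_1 = 6 − 5 = 1, and the invariant factors of ∂_1 are all 1, so H_0 = Z.
  H_1: rank ker ∂_1 − rank ∂_2 = (12 − 5) − 7 = 0, and the invariant factors of ∂_2 are all 1, so H_1 = 0.
  H_2: rank ker ∂_2 − rank ∂_3 = (8 − 7) − 0 = 1, and there is no ∂_3, so H_2 = Z.

(K is a triangulation of the 2-sphere S^2.)

H_0 ≅ Z,  H_1 = 0,  H_2 ≅ Z.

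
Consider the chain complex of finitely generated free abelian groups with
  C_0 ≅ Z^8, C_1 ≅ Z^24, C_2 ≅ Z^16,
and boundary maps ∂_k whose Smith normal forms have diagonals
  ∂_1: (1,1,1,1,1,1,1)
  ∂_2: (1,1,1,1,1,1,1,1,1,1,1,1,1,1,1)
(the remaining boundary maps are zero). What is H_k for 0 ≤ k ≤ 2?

H_0: b_0 = 8 − 0 − 7 = 1; torsion from ∂_1 factors > 1: none. So H_0 ≅ Z.
H_1: b_1 = 24 − 7 − 15 = 2; torsion from ∂_2 factors > 1: none. So H_1 ≅ Z^2.
H_2: b_2 = 16 − 15 − 0 = 1; torsion from ∂_3 factors > 1: none. So H_2 ≅ Z.

H_0 ≅ Z,  H_1 ≅ Z^2,  H_2 ≅ Z.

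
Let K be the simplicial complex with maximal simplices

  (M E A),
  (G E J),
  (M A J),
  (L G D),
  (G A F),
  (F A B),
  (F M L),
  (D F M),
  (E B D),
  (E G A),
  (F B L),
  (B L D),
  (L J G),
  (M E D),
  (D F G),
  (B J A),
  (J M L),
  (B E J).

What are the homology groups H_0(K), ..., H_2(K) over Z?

H_0 ≅ Z,  H_1 ≅ Z ⊕ Z/2,  H_2 = 0.

We work with the vertex ordering A < B < D < E < F < G < J < L < M. The simplices of K, each written with vertices in increasing order, are:

  0-simplices (9): A, B, D, E, F, G, J, L, M
  1-simplices (27): AB, AE, AF, AG, AJ, AM, BD, BE, BF, BJ, BL, DE, DF, DG, DL, DM, EG, EJ, EM, FG, FL, FM, GJ, GL, JL, JM, LM
  2-simplices (18): ABF, ABJ, AEG, AEM, AFG, AJM, BDE, BDL, BEJ, BFL, DEM, DFG, DFM, DGL, EGJ, FLM, GJL, JLM

Hence C_0 ≅ Z^9, C_1 ≅ Z^27, C_2 ≅ Z^18.

∂_1: C_1 → C_0 sends each edge [p,q] (with p < q) to q − p. For instance
  ∂AJ = J − A.
The 9×27 boundary matrix has rank 8 and Smith normal form diag(1,1,1,1,1,1,1,1).

∂_2: C_2 → C_1 maps a triangle to the signed sum of its edges. For instance
  ∂ABJ = BJ − AJ + AB,
  ∂AFG = FG − AG + AF.
As a 27×18 matrix over Z this has rank 18, with invariant factors (1,1,1,1,1,1,1,1,1,1,1,1,1,1,1,1,1,2).

Reading off H_k = ker ∂_k / im ∂_{k+1}:

  H_0: rank C_0 − rank ∂_1 = 9 − 8 = 1, and the invariant factors of ∂_1 are all 1, so H_0 ≅ Z.
  H_1: rank ker ∂_1 − rank ∂_2 = (27 − 8) − 18 = 1, and ∂_2 has invariant factor 2 > 1, so H_1 ≅ Z ⊕ Z/2.
  H_2: rank ker ∂_2 − rank ∂_3 = (18 − 18) − 0 = 0, and there is no ∂_3, so H_2 ≅ 0.

As a check, the Euler characteristic is 9 − 27 + 18 = 0, which agrees with 1 − 1 + 0 = 0.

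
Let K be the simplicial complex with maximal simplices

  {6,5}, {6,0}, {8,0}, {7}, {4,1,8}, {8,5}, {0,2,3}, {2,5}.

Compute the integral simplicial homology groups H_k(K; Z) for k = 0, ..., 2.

H_0 = Z^2,  H_1 = Z^2,  H_2 = 0.

We work with the vertex ordering 0 < 1 < 2 < 3 < 4 < 5 < 6 < 7 < 8. The simplices of K, each written with vertices in increasing order, are:

  0-simplices (9): [0], [1], [2], [3], [4], [5], [6], [7], [8]
  1-simplices (11): [0,2], [0,3], [0,6], [0,8], [1,4], [1,8], [2,3], [2,5], [4,8], [5,6], [5,8]
  2-simplices (2): [0,2,3], [1,4,8]

Hence C_0 ≅ Z^9, C_1 ≅ Z^11, C_2 ≅ Z^2.

The boundary map ∂_1: C_1 → C_0 maps an edge to its endpoints' difference, ∂[p,q] = q − p. For instance
  ∂[2,5] = [5] − [2].
The 9×11 boundary matrix has rank 7 and Smith normal form diag(1,1,1,1,1,1,1).

∂_2: C_2 → C_1 sends each 2-simplex [p,q,r] to [q,r] − [p,r] + [p,q]. For instance
  ∂[1,4,8] = [4,8] − [1,8] + [1,4],
  ∂[0,2,3] = [2,3] − [0,3] + [0,2].
As a 11×2 matrix over Z this has rank 2, with invariant factors (1,1).

Reading off H_k = ker ∂_k / im ∂_{k+1}:

  H_0: rank C_0 − rank ∂_1 = 9 − 7 = 2, and the invariant factors of ∂_1 are all 1, so H_0 = Z^2.
  H_1: rank ker ∂_1 − rank ∂_2 = (11 − 7) − 2 = 2, and the invariant factors of ∂_2 are all 1, so H_1 = Z^2.
  H_2: rank ker ∂_2 − rank ∂_3 = (2 − 2) − 0 = 0, and there is no ∂_3, so H_2 = 0.

As a check, the Euler characteristic is 9 − 11 + 2 = 0, which agrees with 2 − 2 + 0 = 0.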